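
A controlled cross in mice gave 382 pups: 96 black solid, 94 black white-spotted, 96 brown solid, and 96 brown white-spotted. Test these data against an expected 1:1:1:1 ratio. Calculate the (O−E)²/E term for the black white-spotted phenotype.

0.024

The 1:1:1:1 ratio has 4 parts, so with N = 382 the expected counts are:
  black solid: 382 × 1/4 = 95.5
  black white-spotted: 382 × 1/4 = 95.5
  brown solid: 382 × 1/4 = 95.5
  brown white-spotted: 382 × 1/4 = 95.5
Contribution of black white-spotted: (94 − 95.5)² / 95.5 = 0.0236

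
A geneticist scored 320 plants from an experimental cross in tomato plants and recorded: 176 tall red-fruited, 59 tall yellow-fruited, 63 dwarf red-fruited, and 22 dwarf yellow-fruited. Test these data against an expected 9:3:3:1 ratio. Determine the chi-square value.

0.456

Under the 9:3:3:1 hypothesis (Σ ratio = 16, N = 320):
  tall red-fruited: 320 × 9/16 = 180
  tall yellow-fruited: 320 × 3/16 = 60
  dwarf red-fruited: 320 × 3/16 = 60
  dwarf yellow-fruited: 320 × 1/16 = 20
χ² = Σ (O − E)² / E
  tall red-fruited: (176 − 180)² / 180 = 0.0889
  tall yellow-fruited: (59 − 60)² / 60 = 0.0167
  dwarf red-fruited: (63 − 60)² / 60 = 0.1500
  dwarf yellow-fruited: (22 − 20)² / 20 = 0.2000
χ² = 0.0889 + 0.0167 + 0.1500 + 0.2000 = 0.4556 ≈ 0.456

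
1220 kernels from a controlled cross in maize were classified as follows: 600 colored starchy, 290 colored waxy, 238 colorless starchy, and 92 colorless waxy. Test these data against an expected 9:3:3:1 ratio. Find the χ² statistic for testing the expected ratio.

30.868

Expected counts for N = 1220 under a 9:3:3:1 ratio (total parts = 16):
  colored starchy: 1220 × 9/16 = 686.25
  colored waxy: 1220 × 3/16 = 228.75
  colorless starchy: 1220 × 3/16 = 228.75
  colorless waxy: 1220 × 1/16 = 76.25
χ² = Σ (O − E)² / E
  colored starchy: (600 − 686.25)² / 686.25 = 10.8402
  colored waxy: (290 − 228.75)² / 228.75 = 16.4003
  colorless starchy: (238 − 228.75)² / 228.75 = 0.3740
  colorless waxy: (92 − 76.25)² / 76.25 = 3.2533
χ² = 10.8402 + 16.4003 + 0.3740 + 3.2533 = 30.8678 ≈ 30.868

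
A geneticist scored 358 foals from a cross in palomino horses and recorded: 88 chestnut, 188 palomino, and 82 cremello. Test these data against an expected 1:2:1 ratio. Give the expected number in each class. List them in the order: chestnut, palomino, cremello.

Under the 1:2:1 hypothesis (Σ ratio = 4, N = 358):
  chestnut: 358 × 1/4 = 89.5
  palomino: 358 × 2/4 = 179
  cremello: 358 × 1/4 = 89.5

89.5, 179, 89.5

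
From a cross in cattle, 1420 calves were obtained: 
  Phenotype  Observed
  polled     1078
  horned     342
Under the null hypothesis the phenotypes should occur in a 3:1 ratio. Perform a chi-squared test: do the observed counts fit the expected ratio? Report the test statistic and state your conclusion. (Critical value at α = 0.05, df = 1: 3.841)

Total ratio parts = 4. Expected numbers out of 1420:
  polled: 1420 × 3/4 = 1065
  horned: 1420 × 1/4 = 355
χ² = Σ (O − E)² / E
  polled: (1078 − 1065)² / 1065 = 0.1587
  horned: (342 − 355)² / 355 = 0.4761
χ² = 0.1587 + 0.4761 = 0.6348 ≈ 0.635
Degrees of freedom = 2 − 1 = 1; critical value at α = 0.05 is 3.841.
Since 0.635 < 3.841, we fail to reject the null hypothesis — the data are consistent with the 3:1 ratio.

0.635; consistent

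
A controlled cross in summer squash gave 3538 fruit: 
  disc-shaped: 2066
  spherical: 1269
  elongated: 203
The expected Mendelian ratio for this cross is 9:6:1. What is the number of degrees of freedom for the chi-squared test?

2

A goodness-of-fit test with 3 phenotype classes has df = 3 − 1 = 2.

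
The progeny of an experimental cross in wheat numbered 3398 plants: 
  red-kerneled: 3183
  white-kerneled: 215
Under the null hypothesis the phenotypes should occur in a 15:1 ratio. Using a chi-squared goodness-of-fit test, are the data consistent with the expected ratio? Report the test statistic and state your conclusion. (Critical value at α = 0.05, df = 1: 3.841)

The 15:1 ratio has 16 parts, so with N = 3398 the expected counts are:
  red-kerneled: 3398 × 15/16 = 3185.625
  white-kerneled: 3398 × 1/16 = 212.375
χ² = Σ (O − E)² / E
  red-kerneled: (3183 − 3185.625)² / 3185.625 = 0.0022
  white-kerneled: (215 − 212.375)² / 212.375 = 0.0324
χ² = 0.0022 + 0.0324 = 0.0346 ≈ 0.035
Degrees of freedom = 2 − 1 = 1; critical value at α = 0.05 is 3.841.
Since 0.035 < 3.841, we fail to reject the null hypothesis — the data are consistent with the 15:1 ratio.

0.035; consistent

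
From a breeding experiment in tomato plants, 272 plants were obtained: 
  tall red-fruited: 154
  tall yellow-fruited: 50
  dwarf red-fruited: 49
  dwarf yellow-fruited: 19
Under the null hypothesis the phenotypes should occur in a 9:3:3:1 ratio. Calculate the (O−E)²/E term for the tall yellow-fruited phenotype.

The 9:3:3:1 ratio has 16 parts, so with N = 272 the expected counts are:
  tall red-fruited: 272 × 9/16 = 153
  tall yellow-fruited: 272 × 3/16 = 51
  dwarf red-fruited: 272 × 3/16 = 51
  dwarf yellow-fruited: 272 × 1/16 = 17
Contribution of tall yellow-fruited: (50 − 51)² / 51 = 0.0196

0.020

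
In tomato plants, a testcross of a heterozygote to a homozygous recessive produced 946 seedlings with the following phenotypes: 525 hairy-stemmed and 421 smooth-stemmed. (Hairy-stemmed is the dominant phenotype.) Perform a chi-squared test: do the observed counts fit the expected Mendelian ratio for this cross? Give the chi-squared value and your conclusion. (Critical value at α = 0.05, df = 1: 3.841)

A testcross of a heterozygote (Aa × aa) gives a 1:1 phenotypic ratio.
The 1:1 ratio has 2 parts, so with N = 946 the expected counts are:
  hairy-stemmed: 946 × 1/2 = 473
  smooth-stemmed: 946 × 1/2 = 473
χ² = Σ (O − E)² / E
  hairy-stemmed: (525 − 473)² / 473 = 5.7167
  smooth-stemmed: (421 − 473)² / 473 = 5.7167
χ² = 5.7167 + 5.7167 = 11.4334 ≈ 11.433
Degrees of freedom = 2 − 1 = 1; critical value at α = 0.05 is 3.841.
Since 11.433 > 3.841, we reject the null hypothesis — the data do not fit the 1:1 ratio.

11.433; not consistent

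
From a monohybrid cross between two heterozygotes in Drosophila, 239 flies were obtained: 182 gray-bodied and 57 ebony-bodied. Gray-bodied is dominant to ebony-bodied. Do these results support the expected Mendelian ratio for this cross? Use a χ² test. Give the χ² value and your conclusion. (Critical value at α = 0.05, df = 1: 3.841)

For a monohybrid cross between heterozygotes with complete dominance, the expected phenotypic ratio is 3:1.
The 3:1 ratio has 4 parts, so with N = 239 the expected counts are:
  gray-bodied: 239 × 3/4 = 179.25
  ebony-bodied: 239 × 1/4 = 59.75
χ² = Σ (O − E)² / E
  gray-bodied: (182 − 179.25)² / 179.25 = 0.0422
  ebony-bodied: (57 − 59.75)² / 59.75 = 0.1266
χ² = 0.0422 + 0.1266 = 0.1688 ≈ 0.169
Degrees of freedom = 2 − 1 = 1; critical value at α = 0.05 is 3.841.
Since 0.169 < 3.841, we fail to reject the null hypothesis — the data are consistent with the 3:1 ratio.

0.169; consistent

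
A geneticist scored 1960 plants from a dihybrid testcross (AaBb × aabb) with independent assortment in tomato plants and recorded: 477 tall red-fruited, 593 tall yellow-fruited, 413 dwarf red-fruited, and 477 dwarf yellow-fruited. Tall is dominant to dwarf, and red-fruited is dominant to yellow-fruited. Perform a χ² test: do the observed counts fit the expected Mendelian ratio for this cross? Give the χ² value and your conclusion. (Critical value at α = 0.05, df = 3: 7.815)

A dihybrid testcross with independent assortment gives a 1:1:1:1 ratio.
Total ratio parts = 4. Expected numbers out of 1960:
  tall red-fruited: 1960 × 1/4 = 490
  tall yellow-fruited: 1960 × 1/4 = 490
  dwarf red-fruited: 1960 × 1/4 = 490
  dwarf yellow-fruited: 1960 × 1/4 = 490
χ² = Σ (O − E)² / E
  tall red-fruited: (477 − 490)² / 490 = 0.3449
  tall yellow-fruited: (593 − 490)² / 490 = 21.6510
  dwarf red-fruited: (413 − 490)² / 490 = 12.1000
  dwarf yellow-fruited: (477 − 490)² / 490 = 0.3449
χ² = 0.3449 + 21.6510 + 12.1000 + 0.3449 = 34.4408 ≈ 34.441
Degrees of freedom = 4 − 1 = 3; critical value at α = 0.05 is 7.815.
Since 34.441 > 7.815, we reject the null hypothesis — the data do not fit the 1:1:1:1 ratio.

34.441; not consistent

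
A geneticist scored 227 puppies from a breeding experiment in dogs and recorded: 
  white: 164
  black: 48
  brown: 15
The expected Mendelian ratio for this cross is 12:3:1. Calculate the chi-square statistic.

Total ratio parts = 16. Expected numbers out of 227:
  white: 227 × 12/16 = 170.25
  black: 227 × 3/16 = 42.5625
  brown: 227 × 1/16 = 14.1875
χ² = Σ (O − E)² / E
  white: (164 − 170.25)² / 170.25 = 0.2294
  black: (48 − 42.5625)² / 42.5625 = 0.6947
  brown: (15 − 14.1875)² / 14.1875 = 0.0465
χ² = 0.2294 + 0.6947 + 0.0465 = 0.9706 ≈ 0.971

0.971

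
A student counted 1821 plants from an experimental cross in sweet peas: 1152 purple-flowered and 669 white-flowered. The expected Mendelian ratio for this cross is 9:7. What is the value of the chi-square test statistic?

36.382

Under the 9:7 hypothesis (Σ ratio = 16, N = 1821):
  purple-flowered: 1821 × 9/16 = 1024.3125
  white-flowered: 1821 × 7/16 = 796.6875
χ² = Σ (O − E)² / E
  purple-flowered: (1152 − 1024.3125)² / 1024.3125 = 15.9171
  white-flowered: (669 − 796.6875)² / 796.6875 = 20.4649
χ² = 15.9171 + 20.4649 = 36.382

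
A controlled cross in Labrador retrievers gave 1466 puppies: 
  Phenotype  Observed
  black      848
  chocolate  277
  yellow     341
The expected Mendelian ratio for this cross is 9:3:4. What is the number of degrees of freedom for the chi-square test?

A goodness-of-fit test with 3 phenotype classes has df = 3 − 1 = 2.

2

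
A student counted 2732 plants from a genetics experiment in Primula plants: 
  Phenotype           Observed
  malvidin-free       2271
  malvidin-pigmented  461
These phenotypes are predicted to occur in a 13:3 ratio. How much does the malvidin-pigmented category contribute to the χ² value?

Under the 13:3 hypothesis (Σ ratio = 16, N = 2732):
  malvidin-free: 2732 × 13/16 = 2219.75
  malvidin-pigmented: 2732 × 3/16 = 512.25
Contribution of malvidin-pigmented: (461 − 512.25)² / 512.25 = 5.1275

5.128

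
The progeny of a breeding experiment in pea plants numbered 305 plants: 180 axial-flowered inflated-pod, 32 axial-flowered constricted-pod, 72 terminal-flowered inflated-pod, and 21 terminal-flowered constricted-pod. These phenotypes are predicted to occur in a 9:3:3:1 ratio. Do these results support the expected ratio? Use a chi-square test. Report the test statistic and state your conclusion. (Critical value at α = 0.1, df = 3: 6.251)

Under the 9:3:3:1 hypothesis (Σ ratio = 16, N = 305):
  axial-flowered inflated-pod: 305 × 9/16 = 171.5625
  axial-flowered constricted-pod: 305 × 3/16 = 57.1875
  terminal-flowered inflated-pod: 305 × 3/16 = 57.1875
  terminal-flowered constricted-pod: 305 × 1/16 = 19.0625
χ² = Σ (O − E)² / E
  axial-flowered inflated-pod: (180 − 171.5625)² / 171.5625 = 0.4150
  axial-flowered constricted-pod: (32 − 57.1875)² / 57.1875 = 11.0935
  terminal-flowered inflated-pod: (72 − 57.1875)² / 57.1875 = 3.8367
  terminal-flowered constricted-pod: (21 − 19.0625)² / 19.0625 = 0.1969
χ² = 0.4150 + 11.0935 + 3.8367 + 0.1969 = 15.5421 ≈ 15.542
Degrees of freedom = 4 − 1 = 3; critical value at α = 0.1 is 6.251.
Since 15.542 > 6.251, we reject the null hypothesis — the data do not fit the 9:3:3:1 ratio.

15.542; not consistent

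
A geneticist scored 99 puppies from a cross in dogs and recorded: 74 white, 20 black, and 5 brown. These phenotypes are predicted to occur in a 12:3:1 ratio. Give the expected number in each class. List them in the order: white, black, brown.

74.25, 18.5625, 6.1875

Total ratio parts = 16. Expected numbers out of 99:
  white: 99 × 12/16 = 74.25
  black: 99 × 3/16 = 18.5625
  brown: 99 × 1/16 = 6.1875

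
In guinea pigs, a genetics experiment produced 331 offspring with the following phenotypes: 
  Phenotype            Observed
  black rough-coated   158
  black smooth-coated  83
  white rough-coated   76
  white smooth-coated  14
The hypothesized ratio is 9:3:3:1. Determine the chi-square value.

16.623

Total ratio parts = 16. Expected numbers out of 331:
  black rough-coated: 331 × 9/16 = 186.1875
  black smooth-coated: 331 × 3/16 = 62.0625
  white rough-coated: 331 × 3/16 = 62.0625
  white smooth-coated: 331 × 1/16 = 20.6875
χ² = Σ (O − E)² / E
  black rough-coated: (158 − 186.1875)² / 186.1875 = 4.2674
  black smooth-coated: (83 − 62.0625)² / 62.0625 = 7.0635
  white rough-coated: (76 − 62.0625)² / 62.0625 = 3.1300
  white smooth-coated: (14 − 20.6875)² / 20.6875 = 2.1618
χ² = 4.2674 + 7.0635 + 3.1300 + 2.1618 = 16.6227 ≈ 16.623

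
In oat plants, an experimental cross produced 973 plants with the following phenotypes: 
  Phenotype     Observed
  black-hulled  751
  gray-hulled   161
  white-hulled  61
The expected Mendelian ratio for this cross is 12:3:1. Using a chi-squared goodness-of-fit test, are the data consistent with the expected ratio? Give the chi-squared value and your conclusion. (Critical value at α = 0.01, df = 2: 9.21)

Under the 12:3:1 hypothesis (Σ ratio = 16, N = 973):
  black-hulled: 973 × 12/16 = 729.75
  gray-hulled: 973 × 3/16 = 182.4375
  white-hulled: 973 × 1/16 = 60.8125
χ² = Σ (O − E)² / E
  black-hulled: (751 − 729.75)² / 729.75 = 0.6188
  gray-hulled: (161 − 182.4375)² / 182.4375 = 2.5190
  white-hulled: (61 − 60.8125)² / 60.8125 = 0.0006
χ² = 0.6188 + 2.5190 + 0.0006 = 3.1384 ≈ 3.138
Degrees of freedom = 3 − 1 = 2; critical value at α = 0.01 is 9.21.
Since 3.138 < 9.21, we fail to reject the null hypothesis — the data are consistent with the 12:3:1 ratio.

3.138; consistent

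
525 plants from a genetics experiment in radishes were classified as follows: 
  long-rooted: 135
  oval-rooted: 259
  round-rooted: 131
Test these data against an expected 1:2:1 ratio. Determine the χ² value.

0.154

Total ratio parts = 4. Expected numbers out of 525:
  long-rooted: 525 × 1/4 = 131.25
  oval-rooted: 525 × 2/4 = 262.5
  round-rooted: 525 × 1/4 = 131.25
χ² = Σ (O − E)² / E
  long-rooted: (135 − 131.25)² / 131.25 = 0.1071
  oval-rooted: (259 − 262.5)² / 262.5 = 0.0467
  round-rooted: (131 − 131.25)² / 131.25 = 0.0005
χ² = 0.1071 + 0.0467 + 0.0005 = 0.1543 ≈ 0.154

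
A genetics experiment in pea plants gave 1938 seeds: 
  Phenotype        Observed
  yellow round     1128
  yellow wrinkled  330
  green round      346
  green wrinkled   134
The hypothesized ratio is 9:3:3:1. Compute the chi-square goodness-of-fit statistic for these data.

Expected counts for N = 1938 under a 9:3:3:1 ratio (total parts = 16):
  yellow round: 1938 × 9/16 = 1090.125
  yellow wrinkled: 1938 × 3/16 = 363.375
  green round: 1938 × 3/16 = 363.375
  green wrinkled: 1938 × 1/16 = 121.125
χ² = Σ (O − E)² / E
  yellow round: (1128 − 1090.125)² / 1090.125 = 1.3159
  yellow wrinkled: (330 − 363.375)² / 363.375 = 3.0654
  green round: (346 − 363.375)² / 363.375 = 0.8308
  green wrinkled: (134 − 121.125)² / 121.125 = 1.3686
χ² = 1.3159 + 3.0654 + 0.8308 + 1.3686 = 6.5807 ≈ 6.581

6.581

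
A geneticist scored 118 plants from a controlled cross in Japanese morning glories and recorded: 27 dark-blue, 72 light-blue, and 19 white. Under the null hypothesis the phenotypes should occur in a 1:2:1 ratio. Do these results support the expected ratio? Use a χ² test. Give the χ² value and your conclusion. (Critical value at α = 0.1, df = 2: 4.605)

The 1:2:1 ratio has 4 parts, so with N = 118 the expected counts are:
  dark-blue: 118 × 1/4 = 29.5
  light-blue: 118 × 2/4 = 59
  white: 118 × 1/4 = 29.5
χ² = Σ (O − E)² / E
  dark-blue: (27 − 29.5)² / 29.5 = 0.2119
  light-blue: (72 − 59)² / 59 = 2.8644
  white: (19 − 29.5)² / 29.5 = 3.7373
χ² = 0.2119 + 2.8644 + 3.7373 = 6.8136 ≈ 6.814
Degrees of freedom = 3 − 1 = 2; critical value at α = 0.1 is 4.605.
Since 6.814 > 4.605, we reject the null hypothesis — the data do not fit the 1:2:1 ratio.

6.814; not consistent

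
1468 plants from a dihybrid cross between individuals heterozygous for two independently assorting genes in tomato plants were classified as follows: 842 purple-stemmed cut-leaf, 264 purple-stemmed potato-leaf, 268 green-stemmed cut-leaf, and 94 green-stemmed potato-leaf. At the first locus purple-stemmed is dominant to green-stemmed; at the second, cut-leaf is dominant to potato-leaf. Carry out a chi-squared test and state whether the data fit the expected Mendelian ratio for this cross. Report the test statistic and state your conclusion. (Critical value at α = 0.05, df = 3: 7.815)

1.026; consistent

A dihybrid F₂ with independent assortment and complete dominance at both loci gives a 9:3:3:1 phenotypic ratio.
Total ratio parts = 16. Expected numbers out of 1468:
  purple-stemmed cut-leaf: 1468 × 9/16 = 825.75
  purple-stemmed potato-leaf: 1468 × 3/16 = 275.25
  green-stemmed cut-leaf: 1468 × 3/16 = 275.25
  green-stemmed potato-leaf: 1468 × 1/16 = 91.75
χ² = Σ (O − E)² / E
  purple-stemmed cut-leaf: (842 − 825.75)² / 825.75 = 0.3198
  purple-stemmed potato-leaf: (264 − 275.25)² / 275.25 = 0.4598
  green-stemmed cut-leaf: (268 − 275.25)² / 275.25 = 0.1910
  green-stemmed potato-leaf: (94 − 91.75)² / 91.75 = 0.0552
χ² = 0.3198 + 0.4598 + 0.1910 + 0.0552 = 1.0258 ≈ 1.026
Degrees of freedom = 4 − 1 = 3; critical value at α = 0.05 is 7.815.
Since 1.026 < 7.815, we fail to reject the null hypothesis — the data are consistent with the 9:3:3:1 ratio.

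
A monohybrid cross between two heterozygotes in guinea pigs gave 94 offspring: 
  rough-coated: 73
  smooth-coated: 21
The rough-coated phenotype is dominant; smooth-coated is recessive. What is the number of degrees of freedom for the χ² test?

1

For a monohybrid cross between heterozygotes with complete dominance, the expected phenotypic ratio is 3:1.
A goodness-of-fit test with 2 phenotype classes has df = 2 − 1 = 1.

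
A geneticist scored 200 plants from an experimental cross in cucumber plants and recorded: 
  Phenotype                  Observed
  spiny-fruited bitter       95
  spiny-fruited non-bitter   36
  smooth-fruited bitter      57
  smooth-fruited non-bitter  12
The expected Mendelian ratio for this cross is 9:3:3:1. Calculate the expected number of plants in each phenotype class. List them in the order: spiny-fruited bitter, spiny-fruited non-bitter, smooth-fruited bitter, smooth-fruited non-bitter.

Under the 9:3:3:1 hypothesis (Σ ratio = 16, N = 200):
  spiny-fruited bitter: 200 × 9/16 = 112.5
  spiny-fruited non-bitter: 200 × 3/16 = 37.5
  smooth-fruited bitter: 200 × 3/16 = 37.5
  smooth-fruited non-bitter: 200 × 1/16 = 12.5

112.5, 37.5, 37.5, 12.5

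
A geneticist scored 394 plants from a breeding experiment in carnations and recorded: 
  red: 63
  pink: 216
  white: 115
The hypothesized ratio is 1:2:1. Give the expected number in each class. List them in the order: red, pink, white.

98.5, 197, 98.5

Expected counts for N = 394 under a 1:2:1 ratio (total parts = 4):
  red: 394 × 1/4 = 98.5
  pink: 394 × 2/4 = 197
  white: 394 × 1/4 = 98.5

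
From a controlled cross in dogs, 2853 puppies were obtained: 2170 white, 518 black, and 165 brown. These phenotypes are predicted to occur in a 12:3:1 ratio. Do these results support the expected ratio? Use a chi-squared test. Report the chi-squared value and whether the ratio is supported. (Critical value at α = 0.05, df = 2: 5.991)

1.958; consistent

Expected counts for N = 2853 under a 12:3:1 ratio (total parts = 16):
  white: 2853 × 12/16 = 2139.75
  black: 2853 × 3/16 = 534.9375
  brown: 2853 × 1/16 = 178.3125
χ² = Σ (O − E)² / E
  white: (2170 − 2139.75)² / 2139.75 = 0.4276
  black: (518 − 534.9375)² / 534.9375 = 0.5363
  brown: (165 − 178.3125)² / 178.3125 = 0.9939
χ² = 0.4276 + 0.5363 + 0.9939 = 1.9578 ≈ 1.958
Degrees of freedom = 3 − 1 = 2; critical value at α = 0.05 is 5.991.
Since 1.958 < 5.991, we fail to reject the null hypothesis — the data are consistent with the 12:3:1 ratio.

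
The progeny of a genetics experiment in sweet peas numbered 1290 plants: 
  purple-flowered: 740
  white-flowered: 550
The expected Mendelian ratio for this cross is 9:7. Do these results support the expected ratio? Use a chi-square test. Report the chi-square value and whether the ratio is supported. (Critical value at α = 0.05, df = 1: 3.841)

0.651; consistent

Total ratio parts = 16. Expected numbers out of 1290:
  purple-flowered: 1290 × 9/16 = 725.625
  white-flowered: 1290 × 7/16 = 564.375
χ² = Σ (O − E)² / E
  purple-flowered: (740 − 725.625)² / 725.625 = 0.2848
  white-flowered: (550 − 564.375)² / 564.375 = 0.3661
χ² = 0.2848 + 0.3661 = 0.6509 ≈ 0.651
Degrees of freedom = 2 − 1 = 1; critical value at α = 0.05 is 3.841.
Since 0.651 < 3.841, we fail to reject the null hypothesis — the data are consistent with the 9:7 ratio.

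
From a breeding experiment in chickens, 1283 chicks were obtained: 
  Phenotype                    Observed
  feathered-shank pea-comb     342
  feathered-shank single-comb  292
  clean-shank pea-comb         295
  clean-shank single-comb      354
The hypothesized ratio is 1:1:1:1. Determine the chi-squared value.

9.499

Total ratio parts = 4. Expected numbers out of 1283:
  feathered-shank pea-comb: 1283 × 1/4 = 320.75
  feathered-shank single-comb: 1283 × 1/4 = 320.75
  clean-shank pea-comb: 1283 × 1/4 = 320.75
  clean-shank single-comb: 1283 × 1/4 = 320.75
χ² = Σ (O − E)² / E
  feathered-shank pea-comb: (342 − 320.75)² / 320.75 = 1.4078
  feathered-shank single-comb: (292 − 320.75)² / 320.75 = 2.5770
  clean-shank pea-comb: (295 − 320.75)² / 320.75 = 2.0672
  clean-shank single-comb: (354 − 320.75)² / 320.75 = 3.4468
χ² = 1.4078 + 2.5770 + 2.0672 + 3.4468 = 9.4988 ≈ 9.499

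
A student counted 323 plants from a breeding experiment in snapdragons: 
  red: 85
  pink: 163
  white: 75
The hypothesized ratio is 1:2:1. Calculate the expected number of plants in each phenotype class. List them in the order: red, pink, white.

80.75, 161.5, 80.75

Expected counts for N = 323 under a 1:2:1 ratio (total parts = 4):
  red: 323 × 1/4 = 80.75
  pink: 323 × 2/4 = 161.5
  white: 323 × 1/4 = 80.75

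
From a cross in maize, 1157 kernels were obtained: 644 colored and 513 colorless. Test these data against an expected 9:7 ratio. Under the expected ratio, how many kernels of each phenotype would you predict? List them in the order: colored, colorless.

Expected counts for N = 1157 under a 9:7 ratio (total parts = 16):
  colored: 1157 × 9/16 = 650.8125
  colorless: 1157 × 7/16 = 506.1875

650.8125, 506.1875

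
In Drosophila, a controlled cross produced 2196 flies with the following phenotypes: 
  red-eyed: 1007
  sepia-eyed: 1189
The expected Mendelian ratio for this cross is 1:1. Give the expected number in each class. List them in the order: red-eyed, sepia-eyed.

Under the 1:1 hypothesis (Σ ratio = 2, N = 2196):
  red-eyed: 2196 × 1/2 = 1098
  sepia-eyed: 2196 × 1/2 = 1098

1098, 1098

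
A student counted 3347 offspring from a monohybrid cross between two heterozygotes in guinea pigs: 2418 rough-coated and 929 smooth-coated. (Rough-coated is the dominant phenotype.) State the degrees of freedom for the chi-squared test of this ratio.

1

For a monohybrid cross between heterozygotes with complete dominance, the expected phenotypic ratio is 3:1.
A goodness-of-fit test with 2 phenotype classes has df = 2 − 1 = 1.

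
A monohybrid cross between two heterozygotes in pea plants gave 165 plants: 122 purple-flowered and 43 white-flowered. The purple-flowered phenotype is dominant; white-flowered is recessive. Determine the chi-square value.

For a monohybrid cross between heterozygotes with complete dominance, the expected phenotypic ratio is 3:1.
Under the 3:1 hypothesis (Σ ratio = 4, N = 165):
  purple-flowered: 165 × 3/4 = 123.75
  white-flowered: 165 × 1/4 = 41.25
χ² = Σ (O − E)² / E
  purple-flowered: (122 − 123.75)² / 123.75 = 0.0247
  white-flowered: (43 − 41.25)² / 41.25 = 0.0742
χ² = 0.0247 + 0.0742 = 0.0989 ≈ 0.099

0.099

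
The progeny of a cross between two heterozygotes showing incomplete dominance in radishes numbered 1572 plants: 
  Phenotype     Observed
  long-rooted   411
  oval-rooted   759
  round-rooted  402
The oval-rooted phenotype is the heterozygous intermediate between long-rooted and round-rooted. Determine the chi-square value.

With incomplete dominance, a heterozygote × heterozygote cross gives a 1:2:1 phenotypic ratio.
Expected counts for N = 1572 under a 1:2:1 ratio (total parts = 4):
  long-rooted: 1572 × 1/4 = 393
  oval-rooted: 1572 × 2/4 = 786
  round-rooted: 1572 × 1/4 = 393
χ² = Σ (O − E)² / E
  long-rooted: (411 − 393)² / 393 = 0.8244
  oval-rooted: (759 − 786)² / 786 = 0.9275
  round-rooted: (402 − 393)² / 393 = 0.2061
χ² = 0.8244 + 0.9275 + 0.2061 = 1.958

1.958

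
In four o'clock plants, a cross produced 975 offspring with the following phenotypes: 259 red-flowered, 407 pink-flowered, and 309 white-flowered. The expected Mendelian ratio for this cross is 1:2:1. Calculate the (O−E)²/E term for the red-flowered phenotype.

Under the 1:2:1 hypothesis (Σ ratio = 4, N = 975):
  red-flowered: 975 × 1/4 = 243.75
  pink-flowered: 975 × 2/4 = 487.5
  white-flowered: 975 × 1/4 = 243.75
Contribution of red-flowered: (259 − 243.75)² / 243.75 = 0.9541

0.954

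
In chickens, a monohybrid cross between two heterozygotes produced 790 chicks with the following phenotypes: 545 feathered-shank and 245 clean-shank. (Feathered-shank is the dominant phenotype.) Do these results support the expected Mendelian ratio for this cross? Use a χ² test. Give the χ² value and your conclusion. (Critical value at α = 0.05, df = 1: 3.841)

15.232; not consistent

For a monohybrid cross between heterozygotes with complete dominance, the expected phenotypic ratio is 3:1.
Total ratio parts = 4. Expected numbers out of 790:
  feathered-shank: 790 × 3/4 = 592.5
  clean-shank: 790 × 1/4 = 197.5
χ² = Σ (O − E)² / E
  feathered-shank: (545 − 592.5)² / 592.5 = 3.8080
  clean-shank: (245 − 197.5)² / 197.5 = 11.4241
χ² = 3.8080 + 11.4241 = 15.2321 ≈ 15.232
Degrees of freedom = 2 − 1 = 1; critical value at α = 0.05 is 3.841.
Since 15.232 > 3.841, we reject the null hypothesis — the data do not fit the 3:1 ratio.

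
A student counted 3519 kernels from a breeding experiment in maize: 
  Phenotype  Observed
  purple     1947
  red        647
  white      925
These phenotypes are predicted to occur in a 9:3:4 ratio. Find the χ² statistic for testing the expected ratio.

3.108

Total ratio parts = 16. Expected numbers out of 3519:
  purple: 3519 × 9/16 = 1979.4375
  red: 3519 × 3/16 = 659.8125
  white: 3519 × 4/16 = 879.75
χ² = Σ (O − E)² / E
  purple: (1947 − 1979.4375)² / 1979.4375 = 0.5316
  red: (647 − 659.8125)² / 659.8125 = 0.2488
  white: (925 − 879.75)² / 879.75 = 2.3274
χ² = 0.5316 + 0.2488 + 2.3274 = 3.1078 ≈ 3.108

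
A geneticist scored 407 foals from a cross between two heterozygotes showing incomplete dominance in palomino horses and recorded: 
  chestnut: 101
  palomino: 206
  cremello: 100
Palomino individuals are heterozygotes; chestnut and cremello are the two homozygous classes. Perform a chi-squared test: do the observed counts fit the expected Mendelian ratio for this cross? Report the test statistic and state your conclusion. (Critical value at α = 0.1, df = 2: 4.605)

With incomplete dominance, a heterozygote × heterozygote cross gives a 1:2:1 phenotypic ratio.
The 1:2:1 ratio has 4 parts, so with N = 407 the expected counts are:
  chestnut: 407 × 1/4 = 101.75
  palomino: 407 × 2/4 = 203.5
  cremello: 407 × 1/4 = 101.75
χ² = Σ (O − E)² / E
  chestnut: (101 − 101.75)² / 101.75 = 0.0055
  palomino: (206 − 203.5)² / 203.5 = 0.0307
  cremello: (100 − 101.75)² / 101.75 = 0.0301
χ² = 0.0055 + 0.0307 + 0.0301 = 0.0663 ≈ 0.066
Degrees of freedom = 3 − 1 = 2; critical value at α = 0.1 is 4.605.
Since 0.066 < 4.605, we fail to reject the null hypothesis — the data are consistent with the 1:2:1 ratio.

0.066; consistent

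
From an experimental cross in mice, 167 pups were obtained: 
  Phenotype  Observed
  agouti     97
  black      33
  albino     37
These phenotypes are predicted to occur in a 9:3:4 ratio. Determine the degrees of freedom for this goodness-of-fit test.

A goodness-of-fit test with 3 phenotype classes has df = 3 − 1 = 2.

2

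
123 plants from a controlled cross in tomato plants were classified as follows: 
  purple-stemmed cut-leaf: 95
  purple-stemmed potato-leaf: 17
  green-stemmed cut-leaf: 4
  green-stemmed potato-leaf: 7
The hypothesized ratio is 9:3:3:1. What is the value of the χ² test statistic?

Total ratio parts = 16. Expected numbers out of 123:
  purple-stemmed cut-leaf: 123 × 9/16 = 69.1875
  purple-stemmed potato-leaf: 123 × 3/16 = 23.0625
  green-stemmed cut-leaf: 123 × 3/16 = 23.0625
  green-stemmed potato-leaf: 123 × 1/16 = 7.6875
χ² = Σ (O − E)² / E
  purple-stemmed cut-leaf: (95 − 69.1875)² / 69.1875 = 9.6301
  purple-stemmed potato-leaf: (17 − 23.0625)² / 23.0625 = 1.5937
  green-stemmed cut-leaf: (4 − 23.0625)² / 23.0625 = 15.7563
  green-stemmed potato-leaf: (7 − 7.6875)² / 7.6875 = 0.0615
χ² = 9.6301 + 1.5937 + 15.7563 + 0.0615 = 27.0416 ≈ 27.042

27.042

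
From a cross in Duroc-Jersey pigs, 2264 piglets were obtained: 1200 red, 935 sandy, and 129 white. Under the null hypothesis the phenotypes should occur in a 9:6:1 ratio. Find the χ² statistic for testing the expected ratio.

Expected counts for N = 2264 under a 9:6:1 ratio (total parts = 16):
  red: 2264 × 9/16 = 1273.5
  sandy: 2264 × 6/16 = 849
  white: 2264 × 1/16 = 141.5
χ² = Σ (O − E)² / E
  red: (1200 − 1273.5)² / 1273.5 = 4.2420
  sandy: (935 − 849)² / 849 = 8.7114
  white: (129 − 141.5)² / 141.5 = 1.1042
χ² = 4.2420 + 8.7114 + 1.1042 = 14.0576 ≈ 14.058

14.058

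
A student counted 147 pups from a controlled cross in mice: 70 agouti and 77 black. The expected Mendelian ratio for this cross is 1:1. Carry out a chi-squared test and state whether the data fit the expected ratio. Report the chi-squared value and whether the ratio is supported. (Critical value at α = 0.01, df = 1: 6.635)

The 1:1 ratio has 2 parts, so with N = 147 the expected counts are:
  agouti: 147 × 1/2 = 73.5
  black: 147 × 1/2 = 73.5
χ² = Σ (O − E)² / E
  agouti: (70 − 73.5)² / 73.5 = 0.1667
  black: (77 − 73.5)² / 73.5 = 0.1667
χ² = 0.1667 + 0.1667 = 0.3334 ≈ 0.333
Degrees of freedom = 2 − 1 = 1; critical value at α = 0.01 is 6.635.
Since 0.333 < 6.635, we fail to reject the null hypothesis — the data are consistent with the 1:1 ratio.

0.333; consistent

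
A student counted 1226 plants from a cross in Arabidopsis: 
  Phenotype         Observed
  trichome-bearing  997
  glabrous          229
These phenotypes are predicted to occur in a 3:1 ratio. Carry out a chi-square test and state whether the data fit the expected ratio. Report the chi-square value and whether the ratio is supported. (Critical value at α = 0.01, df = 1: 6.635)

26.128; not consistent

The 3:1 ratio has 4 parts, so with N = 1226 the expected counts are:
  trichome-bearing: 1226 × 3/4 = 919.5
  glabrous: 1226 × 1/4 = 306.5
χ² = Σ (O − E)² / E
  trichome-bearing: (997 − 919.5)² / 919.5 = 6.5321
  glabrous: (229 − 306.5)² / 306.5 = 19.5962
χ² = 6.5321 + 19.5962 = 26.1283 ≈ 26.128
Degrees of freedom = 2 − 1 = 1; critical value at α = 0.01 is 6.635.
Since 26.128 > 6.635, we reject the null hypothesis — the data do not fit the 3:1 ratio.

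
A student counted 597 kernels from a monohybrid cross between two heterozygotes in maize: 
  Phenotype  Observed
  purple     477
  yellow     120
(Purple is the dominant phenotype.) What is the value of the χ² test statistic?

7.643

For a monohybrid cross between heterozygotes with complete dominance, the expected phenotypic ratio is 3:1.
Expected counts for N = 597 under a 3:1 ratio (total parts = 4):
  purple: 597 × 3/4 = 447.75
  yellow: 597 × 1/4 = 149.25
χ² = Σ (O − E)² / E
  purple: (477 − 447.75)² / 447.75 = 1.9108
  yellow: (120 − 149.25)² / 149.25 = 5.7324
χ² = 1.9108 + 5.7324 = 7.6432 ≈ 7.643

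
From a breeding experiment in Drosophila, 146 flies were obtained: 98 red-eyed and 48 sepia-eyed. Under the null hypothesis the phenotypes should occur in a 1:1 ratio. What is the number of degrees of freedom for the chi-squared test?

1

A goodness-of-fit test with 2 phenotype classes has df = 2 − 1 = 1.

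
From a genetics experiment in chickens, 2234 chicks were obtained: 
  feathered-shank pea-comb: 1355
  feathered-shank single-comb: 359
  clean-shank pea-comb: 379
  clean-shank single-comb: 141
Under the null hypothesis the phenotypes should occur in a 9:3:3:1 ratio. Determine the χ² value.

20.069

The 9:3:3:1 ratio has 16 parts, so with N = 2234 the expected counts are:
  feathered-shank pea-comb: 2234 × 9/16 = 1256.625
  feathered-shank single-comb: 2234 × 3/16 = 418.875
  clean-shank pea-comb: 2234 × 3/16 = 418.875
  clean-shank single-comb: 2234 × 1/16 = 139.625
χ² = Σ (O − E)² / E
  feathered-shank pea-comb: (1355 − 1256.625)² / 1256.625 = 7.7013
  feathered-shank single-comb: (359 − 418.875)² / 418.875 = 8.5587
  clean-shank pea-comb: (379 − 418.875)² / 418.875 = 3.7959
  clean-shank single-comb: (141 − 139.625)² / 139.625 = 0.0135
χ² = 7.7013 + 8.5587 + 3.7959 + 0.0135 = 20.0694 ≈ 20.069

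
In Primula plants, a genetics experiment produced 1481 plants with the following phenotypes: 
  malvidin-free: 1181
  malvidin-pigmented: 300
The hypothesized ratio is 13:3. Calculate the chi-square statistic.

Under the 13:3 hypothesis (Σ ratio = 16, N = 1481):
  malvidin-free: 1481 × 13/16 = 1203.3125
  malvidin-pigmented: 1481 × 3/16 = 277.6875
χ² = Σ (O − E)² / E
  malvidin-free: (1181 − 1203.3125)² / 1203.3125 = 0.4137
  malvidin-pigmented: (300 − 277.6875)² / 277.6875 = 1.7928
χ² = 0.4137 + 1.7928 = 2.2065 ≈ 2.207

2.207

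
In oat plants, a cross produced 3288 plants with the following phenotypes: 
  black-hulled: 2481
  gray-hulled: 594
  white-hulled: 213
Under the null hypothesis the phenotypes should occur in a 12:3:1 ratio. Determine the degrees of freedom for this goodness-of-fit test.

2

A goodness-of-fit test with 3 phenotype classes has df = 3 − 1 = 2.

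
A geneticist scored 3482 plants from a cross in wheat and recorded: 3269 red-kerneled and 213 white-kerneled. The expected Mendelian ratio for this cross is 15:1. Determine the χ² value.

The 15:1 ratio has 16 parts, so with N = 3482 the expected counts are:
  red-kerneled: 3482 × 15/16 = 3264.375
  white-kerneled: 3482 × 1/16 = 217.625
χ² = Σ (O − E)² / E
  red-kerneled: (3269 − 3264.375)² / 3264.375 = 0.0066
  white-kerneled: (213 − 217.625)² / 217.625 = 0.0983
χ² = 0.0066 + 0.0983 = 0.1049 ≈ 0.105

0.105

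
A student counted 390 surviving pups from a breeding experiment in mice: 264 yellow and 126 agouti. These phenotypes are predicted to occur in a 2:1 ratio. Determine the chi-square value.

The 2:1 ratio has 3 parts, so with N = 390 the expected counts are:
  yellow: 390 × 2/3 = 260
  agouti: 390 × 1/3 = 130
χ² = Σ (O − E)² / E
  yellow: (264 − 260)² / 260 = 0.0615
  agouti: (126 − 130)² / 130 = 0.1231
χ² = 0.0615 + 0.1231 = 0.1846 ≈ 0.185

0.185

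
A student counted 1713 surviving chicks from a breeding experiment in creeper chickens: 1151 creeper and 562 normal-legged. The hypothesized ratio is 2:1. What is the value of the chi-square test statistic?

0.213

Total ratio parts = 3. Expected numbers out of 1713:
  creeper: 1713 × 2/3 = 1142
  normal-legged: 1713 × 1/3 = 571
χ² = Σ (O − E)² / E
  creeper: (1151 − 1142)² / 1142 = 0.0709
  normal-legged: (562 − 571)² / 571 = 0.1419
χ² = 0.0709 + 0.1419 = 0.2128 ≈ 0.213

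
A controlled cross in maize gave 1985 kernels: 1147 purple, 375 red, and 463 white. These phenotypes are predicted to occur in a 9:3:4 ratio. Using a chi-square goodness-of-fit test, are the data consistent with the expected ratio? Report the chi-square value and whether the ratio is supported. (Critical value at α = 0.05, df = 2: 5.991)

3.079; consistent

The 9:3:4 ratio has 16 parts, so with N = 1985 the expected counts are:
  purple: 1985 × 9/16 = 1116.5625
  red: 1985 × 3/16 = 372.1875
  white: 1985 × 4/16 = 496.25
χ² = Σ (O − E)² / E
  purple: (1147 − 1116.5625)² / 1116.5625 = 0.8297
  red: (375 − 372.1875)² / 372.1875 = 0.0213
  white: (463 − 496.25)² / 496.25 = 2.2278
χ² = 0.8297 + 0.0213 + 2.2278 = 3.0788 ≈ 3.079
Degrees of freedom = 3 − 1 = 2; critical value at α = 0.05 is 5.991.
Since 3.079 < 5.991, we fail to reject the null hypothesis — the data are consistent with the 9:3:4 ratio.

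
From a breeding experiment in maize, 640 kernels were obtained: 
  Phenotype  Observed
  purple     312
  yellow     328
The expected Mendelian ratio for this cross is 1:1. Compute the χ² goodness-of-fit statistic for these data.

Expected counts for N = 640 under a 1:1 ratio (total parts = 2):
  purple: 640 × 1/2 = 320
  yellow: 640 × 1/2 = 320
χ² = Σ (O − E)² / E
  purple: (312 − 320)² / 320 = 0.2000
  yellow: (328 − 320)² / 320 = 0.2000
χ² = 0.2000 + 0.2000 = 0.400

0.400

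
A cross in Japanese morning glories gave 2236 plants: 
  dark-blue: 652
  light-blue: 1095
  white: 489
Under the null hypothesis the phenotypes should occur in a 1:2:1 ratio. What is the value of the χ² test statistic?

24.711

Expected counts for N = 2236 under a 1:2:1 ratio (total parts = 4):
  dark-blue: 2236 × 1/4 = 559
  light-blue: 2236 × 2/4 = 1118
  white: 2236 × 1/4 = 559
χ² = Σ (O − E)² / E
  dark-blue: (652 − 559)² / 559 = 15.4723
  light-blue: (1095 − 1118)² / 1118 = 0.4732
  white: (489 − 559)² / 559 = 8.7657
χ² = 15.4723 + 0.4732 + 8.7657 = 24.7112 ≈ 24.711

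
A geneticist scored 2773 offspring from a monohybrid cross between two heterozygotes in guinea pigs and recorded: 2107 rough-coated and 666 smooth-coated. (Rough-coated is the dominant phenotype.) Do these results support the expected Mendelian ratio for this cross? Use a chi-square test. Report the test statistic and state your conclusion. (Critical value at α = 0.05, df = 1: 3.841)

For a monohybrid cross between heterozygotes with complete dominance, the expected phenotypic ratio is 3:1.
Under the 3:1 hypothesis (Σ ratio = 4, N = 2773):
  rough-coated: 2773 × 3/4 = 2079.75
  smooth-coated: 2773 × 1/4 = 693.25
χ² = Σ (O − E)² / E
  rough-coated: (2107 − 2079.75)² / 2079.75 = 0.3570
  smooth-coated: (666 − 693.25)² / 693.25 = 1.0711
χ² = 0.3570 + 1.0711 = 1.4281 ≈ 1.428
Degrees of freedom = 2 − 1 = 1; critical value at α = 0.05 is 3.841.
Since 1.428 < 3.841, we fail to reject the null hypothesis — the data are consistent with the 3:1 ratio.

1.428; consistent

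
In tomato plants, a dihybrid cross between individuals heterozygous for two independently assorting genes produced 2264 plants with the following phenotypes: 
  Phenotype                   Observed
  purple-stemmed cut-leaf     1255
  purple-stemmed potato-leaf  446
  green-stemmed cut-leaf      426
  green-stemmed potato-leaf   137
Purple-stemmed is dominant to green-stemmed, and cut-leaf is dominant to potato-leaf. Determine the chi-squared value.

1.506

A dihybrid F₂ with independent assortment and complete dominance at both loci gives a 9:3:3:1 phenotypic ratio.
Under the 9:3:3:1 hypothesis (Σ ratio = 16, N = 2264):
  purple-stemmed cut-leaf: 2264 × 9/16 = 1273.5
  purple-stemmed potato-leaf: 2264 × 3/16 = 424.5
  green-stemmed cut-leaf: 2264 × 3/16 = 424.5
  green-stemmed potato-leaf: 2264 × 1/16 = 141.5
χ² = Σ (O − E)² / E
  purple-stemmed cut-leaf: (1255 − 1273.5)² / 1273.5 = 0.2687
  purple-stemmed potato-leaf: (446 − 424.5)² / 424.5 = 1.0889
  green-stemmed cut-leaf: (426 − 424.5)² / 424.5 = 0.0053
  green-stemmed potato-leaf: (137 − 141.5)² / 141.5 = 0.1431
χ² = 0.2687 + 1.0889 + 0.0053 + 0.1431 = 1.506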